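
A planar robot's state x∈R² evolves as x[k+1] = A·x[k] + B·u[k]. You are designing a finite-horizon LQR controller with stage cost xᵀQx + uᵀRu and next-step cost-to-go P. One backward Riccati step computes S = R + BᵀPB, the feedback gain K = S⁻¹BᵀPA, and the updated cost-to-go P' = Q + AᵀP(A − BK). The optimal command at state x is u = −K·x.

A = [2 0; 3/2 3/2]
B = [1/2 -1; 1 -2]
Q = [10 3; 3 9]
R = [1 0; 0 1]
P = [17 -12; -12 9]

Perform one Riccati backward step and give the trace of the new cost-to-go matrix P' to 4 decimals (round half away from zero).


BᵀP = [-3.5000 3.0000; 7.0000 -6.0000]
S = R + BᵀPB = [1 0; 0 1] + [1.2500 -2.5000; -2.5000 5.0000] = [2.2500 -2.5000; -2.5000 6.0000]
BᵀPA = [-2.5000 4.5000; 5.0000 -9.0000]
K = S⁻¹·BᵀPA = [-0.3448 0.6207; 0.6897 -1.2414]
A−BK = [2.8621 -1.5517; 3.2241 -1.6034]
AᵀP(A−BK) = [11.9397 -7.9914; -7.9914 6.2845]
P' = Q + AᵀP(A−BK) = [21.9397 -4.9914; -4.9914 15.2845]
tr(P') = 37.2241

37.2241


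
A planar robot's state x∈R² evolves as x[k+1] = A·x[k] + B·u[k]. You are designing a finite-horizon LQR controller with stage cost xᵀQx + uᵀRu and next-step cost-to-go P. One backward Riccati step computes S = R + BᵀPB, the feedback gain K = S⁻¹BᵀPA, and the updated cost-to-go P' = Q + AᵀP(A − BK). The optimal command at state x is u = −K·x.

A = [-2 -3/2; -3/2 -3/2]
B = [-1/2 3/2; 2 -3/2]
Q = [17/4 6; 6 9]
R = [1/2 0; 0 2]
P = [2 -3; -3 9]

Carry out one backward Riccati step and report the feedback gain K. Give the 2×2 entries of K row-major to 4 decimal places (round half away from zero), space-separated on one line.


BᵀP = [-7.0000 19.5000; 7.5000 -18.0000]
S = R + BᵀPB = [1/2 0; 0 2] + [42.5000 -39.7500; -39.7500 38.2500] = [43.0000 -39.7500; -39.7500 40.2500]
BᵀPA = [-15.2500 -18.7500; 12.0000 15.7500]
K = S⁻¹·BᵀPA = [-0.9079 -0.8536; -0.5985 -0.4517]
A−BK = [-1.5562 -1.2493; -0.5819 -0.4703]
AᵀP(A−BK) = [3.5863 2.9029; 2.9029 2.3592]
P' = Q + AᵀP(A−BK) = [7.8363 8.9029; 8.9029 11.3592]
tr(P') = 19.1955

-0.9079 -0.8536 -0.5985 -0.4517


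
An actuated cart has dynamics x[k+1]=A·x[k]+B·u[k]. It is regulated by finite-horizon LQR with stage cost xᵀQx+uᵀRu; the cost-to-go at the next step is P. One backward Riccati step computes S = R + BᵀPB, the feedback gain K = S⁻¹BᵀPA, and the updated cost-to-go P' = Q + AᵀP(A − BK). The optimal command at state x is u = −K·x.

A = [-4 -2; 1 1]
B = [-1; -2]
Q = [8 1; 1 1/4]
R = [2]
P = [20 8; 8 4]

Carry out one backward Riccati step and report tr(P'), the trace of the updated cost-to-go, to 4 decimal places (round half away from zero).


BᵀP = [-36.0000 -16.0000]
S = R + BᵀPB = [2] + [68.0000] = [70.0000]
BᵀPA = [128.0000 56.0000]
K = S⁻¹·BᵀPA = [1.8286 0.8000]
A−BK = [-2.1714 -1.2000; 4.6571 2.6000]
AᵀP(A−BK) = [25.9429 13.6000; 13.6000 7.2000]
P' = Q + AᵀP(A−BK) = [33.9429 14.6000; 14.6000 7.4500]
tr(P') = 41.3929

41.3929


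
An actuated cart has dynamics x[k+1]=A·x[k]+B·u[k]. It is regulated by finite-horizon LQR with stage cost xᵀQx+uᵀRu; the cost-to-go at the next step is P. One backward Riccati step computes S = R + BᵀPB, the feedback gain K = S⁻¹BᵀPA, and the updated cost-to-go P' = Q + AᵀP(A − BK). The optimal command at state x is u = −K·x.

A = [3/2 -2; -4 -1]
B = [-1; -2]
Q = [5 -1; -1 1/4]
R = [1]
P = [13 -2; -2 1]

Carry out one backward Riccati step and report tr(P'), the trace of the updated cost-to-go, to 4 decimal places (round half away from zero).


BᵀP = [-9.0000 0.0000]
S = R + BᵀPB = [1] + [9.0000] = [10.0000]
BᵀPA = [-13.5000 18.0000]
K = S⁻¹·BᵀPA = [-1.3500 1.8000]
A−BK = [0.1500 -0.2000; -6.7000 2.6000]
AᵀP(A−BK) = [51.0250 -23.7000; -23.7000 12.6000]
P' = Q + AᵀP(A−BK) = [56.0250 -24.7000; -24.7000 12.8500]
tr(P') = 68.8750

68.8750


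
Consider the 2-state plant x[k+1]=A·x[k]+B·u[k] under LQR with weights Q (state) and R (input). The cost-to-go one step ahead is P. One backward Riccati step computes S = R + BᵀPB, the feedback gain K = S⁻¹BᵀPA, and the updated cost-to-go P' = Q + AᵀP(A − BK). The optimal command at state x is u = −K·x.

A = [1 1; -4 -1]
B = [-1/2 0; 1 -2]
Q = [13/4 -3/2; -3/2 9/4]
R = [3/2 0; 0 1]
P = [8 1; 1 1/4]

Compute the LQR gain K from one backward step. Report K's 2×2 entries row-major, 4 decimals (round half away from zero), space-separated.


-0.7619 -0.9048 0.1905 -0.5238

BᵀP = [-3.0000 -0.2500; -2.0000 -0.5000]
S = R + BᵀPB = [3/2 0; 0 1] + [1.2500 0.5000; 0.5000 1.0000] = [2.7500 0.5000; 0.5000 2.0000]
BᵀPA = [-2.0000 -2.7500; 0.0000 -1.5000]
K = S⁻¹·BᵀPA = [-0.7619 -0.9048; 0.1905 -0.5238]
A−BK = [0.6190 0.5476; -2.8571 -1.1429]
AᵀP(A−BK) = [2.4762 2.1905; 2.1905 2.9762]
P' = Q + AᵀP(A−BK) = [5.7262 0.6905; 0.6905 5.2262]
tr(P') = 10.9524


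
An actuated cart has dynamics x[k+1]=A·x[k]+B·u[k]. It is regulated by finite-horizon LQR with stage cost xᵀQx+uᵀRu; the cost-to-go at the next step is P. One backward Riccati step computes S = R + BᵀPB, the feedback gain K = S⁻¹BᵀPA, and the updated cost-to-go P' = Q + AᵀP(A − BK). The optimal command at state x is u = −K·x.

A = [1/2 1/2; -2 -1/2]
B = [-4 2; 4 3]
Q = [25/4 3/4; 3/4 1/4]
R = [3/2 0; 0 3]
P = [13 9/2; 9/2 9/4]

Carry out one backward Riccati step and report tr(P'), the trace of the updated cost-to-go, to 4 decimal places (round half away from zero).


6.8631

BᵀP = [-34.0000 -9.0000; 39.5000 15.7500]
S = R + BᵀPB = [3/2 0; 0 3] + [100.0000 -95.0000; -95.0000 126.2500] = [101.5000 -95.0000; -95.0000 129.2500]
BᵀPA = [1.0000 -12.5000; -11.7500 11.8750]
K = S⁻¹·BᵀPA = [-0.2411 -0.1191; -0.2681 0.0044]
A−BK = [0.0719 0.0150; -0.2313 -0.0367]
AᵀP(A−BK) = [0.3408 0.0452; 0.0452 0.0223]
P' = Q + AᵀP(A−BK) = [6.5908 0.7952; 0.7952 0.2723]
tr(P') = 6.8631


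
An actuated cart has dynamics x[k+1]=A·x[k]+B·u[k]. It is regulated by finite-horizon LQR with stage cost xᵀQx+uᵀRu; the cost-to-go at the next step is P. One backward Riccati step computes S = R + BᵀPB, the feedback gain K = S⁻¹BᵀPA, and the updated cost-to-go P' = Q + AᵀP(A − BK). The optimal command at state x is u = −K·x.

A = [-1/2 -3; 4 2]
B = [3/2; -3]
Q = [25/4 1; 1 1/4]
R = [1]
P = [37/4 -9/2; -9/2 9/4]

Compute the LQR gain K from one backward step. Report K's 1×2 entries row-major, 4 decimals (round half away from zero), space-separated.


-0.8198 -1.3217

BᵀP = [27.3750 -13.5000]
S = R + BᵀPB = [1] + [81.5625] = [82.5625]
BᵀPA = [-67.6875 -109.1250]
K = S⁻¹·BᵀPA = [-0.8198 -1.3217]
A−BK = [0.7298 -1.0174; 1.5405 -1.9652]
AᵀP(A−BK) = [0.8200 0.9107; 0.9107 2.0167]
P' = Q + AᵀP(A−BK) = [7.0700 1.9107; 1.9107 2.2667]
tr(P') = 9.3367


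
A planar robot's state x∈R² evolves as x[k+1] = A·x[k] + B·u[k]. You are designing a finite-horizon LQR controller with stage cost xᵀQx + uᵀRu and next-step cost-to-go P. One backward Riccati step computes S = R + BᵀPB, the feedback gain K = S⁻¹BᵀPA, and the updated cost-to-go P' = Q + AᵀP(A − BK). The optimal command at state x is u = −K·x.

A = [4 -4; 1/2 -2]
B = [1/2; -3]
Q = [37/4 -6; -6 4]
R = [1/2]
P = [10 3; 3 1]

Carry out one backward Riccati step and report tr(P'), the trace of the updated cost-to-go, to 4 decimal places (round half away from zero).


BᵀP = [-4.0000 -1.5000]
S = R + BᵀPB = [1/2] + [2.5000] = [3.0000]
BᵀPA = [-16.7500 19.0000]
K = S⁻¹·BᵀPA = [-5.5833 6.3333]
A−BK = [6.7917 -7.1667; -16.2500 17.0000]
AᵀP(A−BK) = [78.7292 -84.9167; -84.9167 91.6667]
P' = Q + AᵀP(A−BK) = [87.9792 -90.9167; -90.9167 95.6667]
tr(P') = 183.6458

183.6458


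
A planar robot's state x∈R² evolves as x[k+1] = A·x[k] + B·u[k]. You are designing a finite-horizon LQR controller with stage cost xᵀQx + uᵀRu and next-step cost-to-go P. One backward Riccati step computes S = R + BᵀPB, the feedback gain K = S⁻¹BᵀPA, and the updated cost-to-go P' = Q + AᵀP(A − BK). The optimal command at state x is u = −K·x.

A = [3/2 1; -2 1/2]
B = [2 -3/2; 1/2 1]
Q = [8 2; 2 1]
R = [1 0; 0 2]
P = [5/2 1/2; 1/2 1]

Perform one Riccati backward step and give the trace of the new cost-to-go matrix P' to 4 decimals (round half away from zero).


BᵀP = [5.2500 1.5000; -3.2500 0.2500]
S = R + BᵀPB = [1 0; 0 2] + [11.2500 -6.3750; -6.3750 5.1250] = [12.2500 -6.3750; -6.3750 7.1250]
BᵀPA = [4.8750 6.0000; -5.3750 -3.1250]
K = S⁻¹·BᵀPA = [0.0101 0.4894; -0.7454 -0.0007]
A−BK = [0.3618 0.0201; -1.2596 0.2559]
AᵀP(A−BK) = [2.5695 -0.2647; -0.2647 0.3112]
P' = Q + AᵀP(A−BK) = [10.5695 1.7353; 1.7353 1.3112]
tr(P') = 11.8807

11.8807


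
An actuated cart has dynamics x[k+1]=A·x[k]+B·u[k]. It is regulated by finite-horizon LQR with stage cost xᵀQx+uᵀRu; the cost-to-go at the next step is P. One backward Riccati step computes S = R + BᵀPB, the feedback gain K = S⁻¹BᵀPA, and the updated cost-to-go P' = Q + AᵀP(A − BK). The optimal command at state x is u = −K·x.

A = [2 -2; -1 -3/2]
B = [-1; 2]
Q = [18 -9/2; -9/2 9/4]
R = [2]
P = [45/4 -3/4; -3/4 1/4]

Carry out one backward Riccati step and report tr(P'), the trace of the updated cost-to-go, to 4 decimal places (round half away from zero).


BᵀP = [-12.7500 1.2500]
S = R + BᵀPB = [2] + [15.2500] = [17.2500]
BᵀPA = [-26.7500 23.6250]
K = S⁻¹·BᵀPA = [-1.5507 1.3696]
A−BK = [0.4493 -0.6304; 2.1014 -4.2391]
AᵀP(A−BK) = [6.7681 -7.2391; -7.2391 8.7065]
P' = Q + AᵀP(A−BK) = [24.7681 -11.7391; -11.7391 10.9565]
tr(P') = 35.7246

35.7246


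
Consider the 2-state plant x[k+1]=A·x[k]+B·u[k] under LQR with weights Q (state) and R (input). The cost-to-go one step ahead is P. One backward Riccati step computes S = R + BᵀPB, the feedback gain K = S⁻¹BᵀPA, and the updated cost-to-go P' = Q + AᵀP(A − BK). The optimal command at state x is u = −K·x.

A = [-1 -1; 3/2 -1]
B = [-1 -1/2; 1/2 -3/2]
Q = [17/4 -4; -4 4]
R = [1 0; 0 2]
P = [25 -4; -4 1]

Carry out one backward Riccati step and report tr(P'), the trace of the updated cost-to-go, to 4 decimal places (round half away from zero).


10.7628

BᵀP = [-27.0000 4.5000; -6.5000 0.5000]
S = R + BᵀPB = [1 0; 0 2] + [29.2500 6.7500; 6.7500 2.5000] = [30.2500 6.7500; 6.7500 4.5000]
BᵀPA = [33.7500 22.5000; 7.2500 6.0000]
K = S⁻¹·BᵀPA = [1.1366 0.6708; -0.0939 0.3271]
A−BK = [0.0897 -0.1656; 0.7909 -0.8447]
AᵀP(A−BK) = [1.5687 0.4886; 0.4886 0.9441]
P' = Q + AᵀP(A−BK) = [5.8187 -3.5114; -3.5114 4.9441]
tr(P') = 10.7628


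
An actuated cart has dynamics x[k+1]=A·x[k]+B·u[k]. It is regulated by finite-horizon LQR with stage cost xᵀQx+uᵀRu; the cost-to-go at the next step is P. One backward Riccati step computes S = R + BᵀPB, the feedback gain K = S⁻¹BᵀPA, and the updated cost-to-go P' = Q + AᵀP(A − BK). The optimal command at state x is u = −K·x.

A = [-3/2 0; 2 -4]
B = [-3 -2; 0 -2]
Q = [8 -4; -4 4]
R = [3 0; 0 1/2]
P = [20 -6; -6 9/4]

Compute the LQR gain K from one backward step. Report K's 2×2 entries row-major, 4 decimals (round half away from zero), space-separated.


BᵀP = [-60.0000 18.0000; -28.0000 7.5000]
S = R + BᵀPB = [3 0; 0 1/2] + [180.0000 84.0000; 84.0000 41.0000] = [183.0000 84.0000; 84.0000 41.5000]
BᵀPA = [126.0000 -72.0000; 57.0000 -30.0000]
K = S⁻¹·BᵀPA = [0.8189 -0.8691; -0.2841 1.0362]
A−BK = [0.3886 -0.5348; 1.4318 -1.9276]
AᵀP(A−BK) = [3.0084 -3.5599; -3.5599 4.5125]
P' = Q + AᵀP(A−BK) = [11.0084 -7.5599; -7.5599 8.5125]
tr(P') = 19.5209

0.8189 -0.8691 -0.2841 1.0362


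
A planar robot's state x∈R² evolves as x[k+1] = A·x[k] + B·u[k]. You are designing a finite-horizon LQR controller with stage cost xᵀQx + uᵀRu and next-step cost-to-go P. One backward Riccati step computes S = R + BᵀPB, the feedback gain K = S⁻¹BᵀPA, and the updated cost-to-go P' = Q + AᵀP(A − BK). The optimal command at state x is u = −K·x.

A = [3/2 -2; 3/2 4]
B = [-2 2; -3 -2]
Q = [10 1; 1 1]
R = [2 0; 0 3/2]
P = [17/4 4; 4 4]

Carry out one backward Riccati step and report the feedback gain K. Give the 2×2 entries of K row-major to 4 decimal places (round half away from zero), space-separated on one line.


-0.5892 -0.3840 0.0643 -0.5536

BᵀP = [-20.5000 -20.0000; 0.5000 0.0000]
S = R + BᵀPB = [2 0; 0 3/2] + [101.0000 -1.0000; -1.0000 1.0000] = [103.0000 -1.0000; -1.0000 2.5000]
BᵀPA = [-60.7500 -39.0000; 0.7500 -1.0000]
K = S⁻¹·BᵀPA = [-0.5892 -0.3840; 0.0643 -0.5536]
A−BK = [0.1930 -1.6608; -0.1389 1.7407]
AᵀP(A−BK) = [0.7215 0.3363; 0.3363 1.4698]
P' = Q + AᵀP(A−BK) = [10.7215 1.3363; 1.3363 2.4698]
tr(P') = 13.1913


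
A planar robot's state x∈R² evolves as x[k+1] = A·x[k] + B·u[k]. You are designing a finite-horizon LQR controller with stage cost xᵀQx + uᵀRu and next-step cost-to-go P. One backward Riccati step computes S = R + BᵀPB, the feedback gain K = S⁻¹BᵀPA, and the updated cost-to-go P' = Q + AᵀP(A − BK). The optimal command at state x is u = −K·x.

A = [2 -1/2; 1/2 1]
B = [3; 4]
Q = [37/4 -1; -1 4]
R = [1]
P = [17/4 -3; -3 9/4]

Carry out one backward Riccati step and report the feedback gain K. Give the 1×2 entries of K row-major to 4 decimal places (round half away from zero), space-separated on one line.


0.4615 -0.1154

BᵀP = [0.7500 0.0000]
S = R + BᵀPB = [1] + [2.2500] = [3.2500]
BᵀPA = [1.5000 -0.3750]
K = S⁻¹·BᵀPA = [0.4615 -0.1154]
A−BK = [0.6154 -0.1538; -1.3462 1.4615]
AᵀP(A−BK) = [10.8702 -8.2019; -8.2019 6.2692]
P' = Q + AᵀP(A−BK) = [20.1202 -9.2019; -9.2019 10.2692]
tr(P') = 30.3894


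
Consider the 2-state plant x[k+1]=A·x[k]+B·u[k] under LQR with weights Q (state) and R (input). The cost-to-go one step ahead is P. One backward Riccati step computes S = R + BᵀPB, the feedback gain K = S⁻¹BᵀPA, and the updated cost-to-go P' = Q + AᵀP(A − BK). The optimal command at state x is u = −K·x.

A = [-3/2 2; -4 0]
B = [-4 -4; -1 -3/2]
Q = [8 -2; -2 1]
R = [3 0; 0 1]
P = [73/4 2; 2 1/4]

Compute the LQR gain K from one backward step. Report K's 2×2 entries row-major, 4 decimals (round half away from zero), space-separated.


BᵀP = [-75.0000 -8.2500; -76.0000 -8.3750]
S = R + BᵀPB = [3 0; 0 1] + [308.2500 312.3750; 312.3750 316.5625] = [311.2500 312.3750; 312.3750 317.5625]
BᵀPA = [145.5000 -150.0000; 147.5000 -152.0000]
K = S⁻¹·BᵀPA = [0.1029 -0.1214; 0.3632 -0.3592]
A−BK = [0.3646 0.0775; -3.3522 -0.6602]
AᵀP(A−BK) = [0.5102 -0.1000; -0.1000 0.1872]
P' = Q + AᵀP(A−BK) = [8.5102 -2.1000; -2.1000 1.1872]
tr(P') = 9.6974

0.1029 -0.1214 0.3632 -0.3592


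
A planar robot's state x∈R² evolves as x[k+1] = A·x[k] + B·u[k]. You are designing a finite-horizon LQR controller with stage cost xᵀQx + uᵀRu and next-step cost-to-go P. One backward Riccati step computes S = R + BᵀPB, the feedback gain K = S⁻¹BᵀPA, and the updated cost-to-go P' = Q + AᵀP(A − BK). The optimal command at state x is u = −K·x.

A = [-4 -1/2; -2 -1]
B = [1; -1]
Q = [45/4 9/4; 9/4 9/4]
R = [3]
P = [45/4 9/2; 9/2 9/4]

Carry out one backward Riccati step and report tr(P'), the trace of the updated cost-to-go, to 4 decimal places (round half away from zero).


147.5438

BᵀP = [6.7500 2.2500]
S = R + BᵀPB = [3] + [4.5000] = [7.5000]
BᵀPA = [-31.5000 -5.6250]
K = S⁻¹·BᵀPA = [-4.2000 -0.7500]
A−BK = [0.2000 0.2500; -6.2000 -1.7500]
AᵀP(A−BK) = [128.7000 25.8750; 25.8750 5.3438]
P' = Q + AᵀP(A−BK) = [139.9500 28.1250; 28.1250 7.5938]
tr(P') = 147.5438


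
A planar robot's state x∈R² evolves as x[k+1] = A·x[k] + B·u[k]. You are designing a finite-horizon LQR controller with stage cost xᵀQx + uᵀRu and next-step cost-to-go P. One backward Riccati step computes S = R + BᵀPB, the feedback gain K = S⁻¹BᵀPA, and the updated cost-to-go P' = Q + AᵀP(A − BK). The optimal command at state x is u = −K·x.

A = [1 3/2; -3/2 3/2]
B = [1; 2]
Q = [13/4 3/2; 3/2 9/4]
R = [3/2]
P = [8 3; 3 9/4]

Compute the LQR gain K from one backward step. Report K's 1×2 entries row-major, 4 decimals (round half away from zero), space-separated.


0.0902 1.0574

BᵀP = [14.0000 7.5000]
S = R + BᵀPB = [3/2] + [29.0000] = [30.5000]
BᵀPA = [2.7500 32.2500]
K = S⁻¹·BᵀPA = [0.0902 1.0574]
A−BK = [0.9098 0.4426; -1.6803 -0.6148]
AᵀP(A−BK) = [3.8145 1.7797; 1.7797 2.4621]
P' = Q + AᵀP(A−BK) = [7.0645 3.2797; 3.2797 4.7121]
tr(P') = 11.7766


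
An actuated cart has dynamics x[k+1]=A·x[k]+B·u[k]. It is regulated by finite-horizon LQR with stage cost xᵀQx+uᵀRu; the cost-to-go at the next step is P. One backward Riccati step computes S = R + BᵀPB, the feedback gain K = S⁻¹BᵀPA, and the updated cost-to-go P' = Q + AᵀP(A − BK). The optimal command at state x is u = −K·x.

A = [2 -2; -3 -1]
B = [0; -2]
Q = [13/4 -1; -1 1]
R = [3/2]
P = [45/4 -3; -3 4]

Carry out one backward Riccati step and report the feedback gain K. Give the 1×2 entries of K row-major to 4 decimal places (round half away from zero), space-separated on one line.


2.0571 -0.2286

BᵀP = [6.0000 -8.0000]
S = R + BᵀPB = [3/2] + [16.0000] = [17.5000]
BᵀPA = [36.0000 -4.0000]
K = S⁻¹·BᵀPA = [2.0571 -0.2286]
A−BK = [2.0000 -2.0000; 1.1143 -1.4571]
AᵀP(A−BK) = [42.9429 -36.7714; -36.7714 36.0857]
P' = Q + AᵀP(A−BK) = [46.1929 -37.7714; -37.7714 37.0857]
tr(P') = 83.2786


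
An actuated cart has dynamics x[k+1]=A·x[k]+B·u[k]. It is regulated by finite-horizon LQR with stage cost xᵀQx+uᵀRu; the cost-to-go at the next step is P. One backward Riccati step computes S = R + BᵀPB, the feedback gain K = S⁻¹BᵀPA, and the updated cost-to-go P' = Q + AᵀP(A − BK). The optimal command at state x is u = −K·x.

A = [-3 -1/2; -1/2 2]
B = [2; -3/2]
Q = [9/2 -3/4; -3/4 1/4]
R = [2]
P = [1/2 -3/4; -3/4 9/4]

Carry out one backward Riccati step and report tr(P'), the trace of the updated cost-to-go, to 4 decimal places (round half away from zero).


8.4243

BᵀP = [2.1250 -4.8750]
S = R + BᵀPB = [2] + [11.5625] = [13.5625]
BᵀPA = [-3.9375 -10.8125]
K = S⁻¹·BᵀPA = [-0.2903 -0.7972]
A−BK = [-2.4194 1.0945; -0.9355 0.8041]
AᵀP(A−BK) = [1.6694 -0.3266; -0.3266 2.0049]
P' = Q + AᵀP(A−BK) = [6.1694 -1.0766; -1.0766 2.2549]
tr(P') = 8.4243


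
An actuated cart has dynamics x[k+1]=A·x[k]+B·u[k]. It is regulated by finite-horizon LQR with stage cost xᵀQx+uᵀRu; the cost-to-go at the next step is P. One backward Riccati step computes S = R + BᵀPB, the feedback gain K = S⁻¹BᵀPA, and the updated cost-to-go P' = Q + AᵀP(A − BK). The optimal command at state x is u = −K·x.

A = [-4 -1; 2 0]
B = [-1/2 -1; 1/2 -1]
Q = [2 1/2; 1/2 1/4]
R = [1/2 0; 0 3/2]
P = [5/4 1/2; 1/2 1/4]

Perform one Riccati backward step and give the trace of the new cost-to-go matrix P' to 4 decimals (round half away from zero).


7.5660

BᵀP = [-0.3750 -0.1250; -1.7500 -0.7500]
S = R + BᵀPB = [1/2 0; 0 3/2] + [0.1250 0.5000; 0.5000 2.5000] = [0.6250 0.5000; 0.5000 4.0000]
BᵀPA = [1.2500 0.3750; 5.5000 1.7500]
K = S⁻¹·BᵀPA = [1.0000 0.2778; 1.2500 0.4028]
A−BK = [-2.2500 -0.4583; 2.7500 0.2639]
AᵀP(A−BK) = [4.8750 1.4375; 1.4375 0.4410]
P' = Q + AᵀP(A−BK) = [6.8750 1.9375; 1.9375 0.6910]
tr(P') = 7.5660


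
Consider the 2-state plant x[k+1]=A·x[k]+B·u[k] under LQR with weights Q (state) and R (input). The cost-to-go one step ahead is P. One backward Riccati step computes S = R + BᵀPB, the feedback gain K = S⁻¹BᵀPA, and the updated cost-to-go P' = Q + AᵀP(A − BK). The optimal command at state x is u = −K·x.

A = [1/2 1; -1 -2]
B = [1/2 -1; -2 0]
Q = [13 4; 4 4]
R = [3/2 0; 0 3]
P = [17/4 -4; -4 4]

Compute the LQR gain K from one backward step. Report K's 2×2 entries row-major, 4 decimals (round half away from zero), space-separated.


0.5239 1.0479 -0.1131 -0.2262

BᵀP = [10.1250 -10.0000; -4.2500 4.0000]
S = R + BᵀPB = [3/2 0; 0 3] + [25.0625 -10.1250; -10.1250 4.2500] = [26.5625 -10.1250; -10.1250 7.2500]
BᵀPA = [15.0625 30.1250; -6.1250 -12.2500]
K = S⁻¹·BᵀPA = [0.5239 1.0479; -0.1131 -0.2262]
A−BK = [0.1249 0.2498; 0.0479 0.0958]
AᵀP(A−BK) = [0.4778 0.9556; 0.9556 1.9112]
P' = Q + AᵀP(A−BK) = [13.4778 4.9556; 4.9556 5.9112]
tr(P') = 19.3890


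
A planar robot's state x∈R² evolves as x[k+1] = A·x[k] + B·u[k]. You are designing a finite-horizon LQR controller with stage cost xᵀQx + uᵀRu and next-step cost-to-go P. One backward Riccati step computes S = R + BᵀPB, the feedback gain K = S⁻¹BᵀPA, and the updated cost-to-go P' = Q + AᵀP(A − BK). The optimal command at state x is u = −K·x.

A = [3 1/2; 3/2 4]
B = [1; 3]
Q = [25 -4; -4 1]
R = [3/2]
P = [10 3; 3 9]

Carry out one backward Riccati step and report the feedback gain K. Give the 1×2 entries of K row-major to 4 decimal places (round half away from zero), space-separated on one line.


BᵀP = [19.0000 30.0000]
S = R + BᵀPB = [3/2] + [109.0000] = [110.5000]
BᵀPA = [102.0000 129.5000]
K = S⁻¹·BᵀPA = [0.9231 1.1719]
A−BK = [2.0769 -0.6719; -1.2692 0.4842]
AᵀP(A−BK) = [43.0962 -12.2885; -12.2885 6.7330]
P' = Q + AᵀP(A−BK) = [68.0962 -16.2885; -16.2885 7.7330]
tr(P') = 75.8292

0.9231 1.1719


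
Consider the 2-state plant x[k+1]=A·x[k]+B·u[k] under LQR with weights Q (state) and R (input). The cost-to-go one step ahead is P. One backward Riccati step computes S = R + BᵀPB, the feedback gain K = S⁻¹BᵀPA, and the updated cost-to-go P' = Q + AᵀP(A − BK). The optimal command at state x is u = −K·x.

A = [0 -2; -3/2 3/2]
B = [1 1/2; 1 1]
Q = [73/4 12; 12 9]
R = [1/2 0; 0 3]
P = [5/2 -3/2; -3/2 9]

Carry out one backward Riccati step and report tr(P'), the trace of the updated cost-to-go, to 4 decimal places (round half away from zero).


BᵀP = [1.0000 7.5000; -0.2500 8.2500]
S = R + BᵀPB = [1/2 0; 0 3] + [8.5000 8.0000; 8.0000 8.1250] = [9.0000 8.0000; 8.0000 11.1250]
BᵀPA = [-11.2500 9.2500; -12.3750 12.8750]
K = S⁻¹·BᵀPA = [-0.7240 -0.0026; -0.5917 1.1592]
A−BK = [1.0199 -2.5770; -0.1843 0.3434]
AᵀP(A−BK) = [4.7822 -10.4345; -10.4345 24.3497]
P' = Q + AᵀP(A−BK) = [23.0322 1.5655; 1.5655 33.3497]
tr(P') = 56.3819

56.3819


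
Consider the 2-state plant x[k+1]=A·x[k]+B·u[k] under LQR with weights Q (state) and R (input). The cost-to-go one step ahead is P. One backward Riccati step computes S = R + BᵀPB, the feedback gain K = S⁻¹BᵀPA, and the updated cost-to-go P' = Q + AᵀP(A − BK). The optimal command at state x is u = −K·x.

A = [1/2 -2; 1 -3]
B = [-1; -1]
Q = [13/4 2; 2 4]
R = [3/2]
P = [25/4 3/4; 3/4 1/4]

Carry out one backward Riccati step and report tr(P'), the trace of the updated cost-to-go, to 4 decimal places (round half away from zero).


BᵀP = [-7.0000 -1.0000]
S = R + BᵀPB = [3/2] + [8.0000] = [9.5000]
BᵀPA = [-4.5000 17.0000]
K = S⁻¹·BᵀPA = [-0.4737 1.7895]
A−BK = [0.0263 -0.2105; 0.5263 -1.2105]
AᵀP(A−BK) = [0.4309 -1.5724; -1.5724 5.8289]
P' = Q + AᵀP(A−BK) = [3.6809 0.4276; 0.4276 9.8289]
tr(P') = 13.5099

13.5099


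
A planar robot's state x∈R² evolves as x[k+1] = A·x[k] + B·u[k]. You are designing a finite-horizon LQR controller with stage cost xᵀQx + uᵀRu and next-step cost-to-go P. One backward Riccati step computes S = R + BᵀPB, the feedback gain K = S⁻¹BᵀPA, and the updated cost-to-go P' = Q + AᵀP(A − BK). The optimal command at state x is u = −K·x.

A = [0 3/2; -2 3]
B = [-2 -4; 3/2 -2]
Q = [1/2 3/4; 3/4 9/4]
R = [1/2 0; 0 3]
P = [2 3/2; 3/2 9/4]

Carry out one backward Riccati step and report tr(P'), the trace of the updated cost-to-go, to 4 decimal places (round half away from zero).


BᵀP = [-1.7500 0.3750; -11.0000 -10.5000]
S = R + BᵀPB = [1/2 0; 0 3] + [4.0625 6.2500; 6.2500 65.0000] = [4.5625 6.2500; 6.2500 68.0000]
BᵀPA = [-0.7500 -1.5000; 21.0000 -48.0000]
K = S⁻¹·BᵀPA = [-0.6720 0.7301; 0.3706 -0.7730]
A−BK = [0.1383 -0.1317; -0.2507 0.3588]
AᵀP(A−BK) = [0.7135 -1.2196; -1.2196 2.2417]
P' = Q + AᵀP(A−BK) = [1.2135 -0.4696; -0.4696 4.4917]
tr(P') = 5.7052

5.7052


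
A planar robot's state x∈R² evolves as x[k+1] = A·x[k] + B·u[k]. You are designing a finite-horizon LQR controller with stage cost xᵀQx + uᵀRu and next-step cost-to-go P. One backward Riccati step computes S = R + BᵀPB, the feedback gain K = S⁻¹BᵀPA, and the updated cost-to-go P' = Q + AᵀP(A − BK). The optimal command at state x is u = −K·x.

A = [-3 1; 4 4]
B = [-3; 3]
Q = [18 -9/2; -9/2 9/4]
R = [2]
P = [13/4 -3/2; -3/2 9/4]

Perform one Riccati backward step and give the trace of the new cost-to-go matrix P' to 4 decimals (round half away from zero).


38.6146

BᵀP = [-14.2500 11.2500]
S = R + BᵀPB = [2] + [76.5000] = [78.5000]
BᵀPA = [87.7500 30.7500]
K = S⁻¹·BᵀPA = [1.1178 0.3917]
A−BK = [0.3535 2.1752; 0.6465 2.8248]
AᵀP(A−BK) = [3.1600 3.8766; 3.8766 15.2046]
P' = Q + AᵀP(A−BK) = [21.1600 -0.6234; -0.6234 17.4546]
tr(P') = 38.6146


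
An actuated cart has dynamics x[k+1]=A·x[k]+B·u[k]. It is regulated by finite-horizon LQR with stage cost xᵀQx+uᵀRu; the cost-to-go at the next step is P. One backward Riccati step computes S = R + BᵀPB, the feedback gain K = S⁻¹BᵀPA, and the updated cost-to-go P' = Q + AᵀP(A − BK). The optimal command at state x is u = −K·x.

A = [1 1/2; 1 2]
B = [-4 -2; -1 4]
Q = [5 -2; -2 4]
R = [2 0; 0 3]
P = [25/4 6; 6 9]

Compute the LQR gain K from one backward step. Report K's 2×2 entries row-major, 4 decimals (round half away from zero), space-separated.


BᵀP = [-31.0000 -33.0000; 11.5000 24.0000]
S = R + BᵀPB = [2 0; 0 3] + [157.0000 -70.0000; -70.0000 73.0000] = [159.0000 -70.0000; -70.0000 76.0000]
BᵀPA = [-64.0000 -81.5000; 35.5000 53.7500]
K = S⁻¹·BᵀPA = [-0.3312 -0.3385; 0.1621 0.3955]
A−BK = [-0.0004 -0.0628; 0.0205 0.0796]
AᵀP(A−BK) = [0.3018 0.4234; 0.4234 0.7200]
P' = Q + AᵀP(A−BK) = [5.3018 -1.5766; -1.5766 4.7200]
tr(P') = 10.0218

-0.3312 -0.3385 0.1621 0.3955


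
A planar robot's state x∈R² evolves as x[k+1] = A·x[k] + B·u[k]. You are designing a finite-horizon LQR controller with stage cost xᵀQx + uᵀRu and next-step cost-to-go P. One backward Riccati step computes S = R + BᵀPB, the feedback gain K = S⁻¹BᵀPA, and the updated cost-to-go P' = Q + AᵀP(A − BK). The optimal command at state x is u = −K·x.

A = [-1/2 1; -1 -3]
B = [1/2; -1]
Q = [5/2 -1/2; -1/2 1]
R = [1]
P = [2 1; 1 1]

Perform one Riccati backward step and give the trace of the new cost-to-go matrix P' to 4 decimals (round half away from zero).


9.3333

BᵀP = [0.0000 -0.5000]
S = R + BᵀPB = [1] + [0.5000] = [1.5000]
BᵀPA = [0.5000 1.5000]
K = S⁻¹·BᵀPA = [0.3333 1.0000]
A−BK = [-0.6667 0.5000; -0.6667 -2.0000]
AᵀP(A−BK) = [2.3333 2.0000; 2.0000 3.5000]
P' = Q + AᵀP(A−BK) = [4.8333 1.5000; 1.5000 4.5000]
tr(P') = 9.3333


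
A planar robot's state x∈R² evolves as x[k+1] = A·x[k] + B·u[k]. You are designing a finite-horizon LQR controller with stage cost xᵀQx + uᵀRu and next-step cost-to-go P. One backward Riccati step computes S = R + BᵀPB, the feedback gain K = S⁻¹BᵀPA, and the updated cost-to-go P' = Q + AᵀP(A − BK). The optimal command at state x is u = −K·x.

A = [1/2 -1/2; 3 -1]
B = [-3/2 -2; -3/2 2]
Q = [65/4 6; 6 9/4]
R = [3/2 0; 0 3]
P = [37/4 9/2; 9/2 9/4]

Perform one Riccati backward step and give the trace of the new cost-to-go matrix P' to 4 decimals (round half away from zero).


20.0533

BᵀP = [-20.6250 -10.1250; -9.5000 -4.5000]
S = R + BᵀPB = [3/2 0; 0 3] + [46.1250 21.0000; 21.0000 10.0000] = [47.6250 21.0000; 21.0000 13.0000]
BᵀPA = [-40.6875 20.4375; -18.2500 9.2500]
K = S⁻¹·BᵀPA = [-0.8179 0.4011; -0.0826 0.0637]
A−BK = [-0.8921 0.2289; 1.9384 -0.5258]
AᵀP(A−BK) = [1.2764 -0.5824; -0.5824 0.2769]
P' = Q + AᵀP(A−BK) = [17.5264 5.4176; 5.4176 2.5269]
tr(P') = 20.0533


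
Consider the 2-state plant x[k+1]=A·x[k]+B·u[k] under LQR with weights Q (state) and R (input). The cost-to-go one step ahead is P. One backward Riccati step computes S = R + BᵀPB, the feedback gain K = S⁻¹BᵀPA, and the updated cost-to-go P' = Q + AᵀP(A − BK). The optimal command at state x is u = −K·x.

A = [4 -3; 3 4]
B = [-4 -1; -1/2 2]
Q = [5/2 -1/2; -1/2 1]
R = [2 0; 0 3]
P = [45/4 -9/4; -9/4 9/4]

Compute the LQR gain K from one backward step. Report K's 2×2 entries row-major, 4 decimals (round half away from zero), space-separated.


-1.1502 0.4082 0.8010 1.5476

BᵀP = [-43.8750 7.8750; -15.7500 6.7500]
S = R + BᵀPB = [2 0; 0 3] + [171.5625 59.6250; 59.6250 29.2500] = [173.5625 59.6250; 59.6250 32.2500]
BᵀPA = [-151.8750 163.1250; -42.7500 74.2500]
K = S⁻¹·BᵀPA = [-1.1502 0.4082; 0.8010 1.5476]
A−BK = [0.2001 0.1804; 0.8230 1.1088]
AᵀP(A−BK) = [5.8039 4.4058; 4.4058 9.7511]
P' = Q + AᵀP(A−BK) = [8.3039 3.9058; 3.9058 10.7511]
tr(P') = 19.0550


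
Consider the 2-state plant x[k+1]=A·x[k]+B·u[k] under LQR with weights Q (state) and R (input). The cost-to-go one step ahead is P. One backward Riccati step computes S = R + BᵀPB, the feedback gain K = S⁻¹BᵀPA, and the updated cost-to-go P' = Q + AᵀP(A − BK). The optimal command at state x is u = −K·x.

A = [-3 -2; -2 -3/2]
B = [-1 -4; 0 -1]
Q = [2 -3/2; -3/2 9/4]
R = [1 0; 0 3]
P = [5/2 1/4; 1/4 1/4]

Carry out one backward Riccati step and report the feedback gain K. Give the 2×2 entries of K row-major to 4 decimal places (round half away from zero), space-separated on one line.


BᵀP = [-2.5000 -0.2500; -10.2500 -1.2500]
S = R + BᵀPB = [1 0; 0 3] + [2.5000 10.2500; 10.2500 42.2500] = [3.5000 10.2500; 10.2500 45.2500]
BᵀPA = [8.0000 5.3750; 33.2500 22.3750]
K = S⁻¹·BᵀPA = [0.3974 0.2603; 0.6448 0.4355]
A−BK = [-0.0234 0.0023; -1.3552 -1.0645]
AᵀP(A−BK) = [1.8816 1.3118; 1.3118 0.9188]
P' = Q + AᵀP(A−BK) = [3.8816 -0.1882; -0.1882 3.1688]
tr(P') = 7.0504

0.3974 0.2603 0.6448 0.4355


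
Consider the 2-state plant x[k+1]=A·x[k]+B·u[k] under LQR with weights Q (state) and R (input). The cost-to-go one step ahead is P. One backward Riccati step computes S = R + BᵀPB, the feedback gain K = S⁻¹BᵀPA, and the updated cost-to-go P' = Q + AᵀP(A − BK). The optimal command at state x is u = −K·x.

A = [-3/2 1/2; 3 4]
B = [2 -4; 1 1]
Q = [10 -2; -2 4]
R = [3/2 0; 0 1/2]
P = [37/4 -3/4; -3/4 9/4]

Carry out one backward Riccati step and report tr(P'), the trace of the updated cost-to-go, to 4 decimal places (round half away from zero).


27.0515

BᵀP = [17.7500 0.7500; -37.7500 5.2500]
S = R + BᵀPB = [3/2 0; 0 1/2] + [36.2500 -70.2500; -70.2500 156.2500] = [37.7500 -70.2500; -70.2500 156.7500]
BᵀPA = [-24.3750 11.8750; 72.3750 2.1250]
K = S⁻¹·BᵀPA = [1.2864 2.0470; 1.0382 0.9310]
A−BK = [0.0802 0.1298; 0.6754 1.0220]
AᵀP(A−BK) = [4.0257 5.9553; 5.9553 9.0258]
P' = Q + AᵀP(A−BK) = [14.0257 3.9553; 3.9553 13.0258]
tr(P') = 27.0515


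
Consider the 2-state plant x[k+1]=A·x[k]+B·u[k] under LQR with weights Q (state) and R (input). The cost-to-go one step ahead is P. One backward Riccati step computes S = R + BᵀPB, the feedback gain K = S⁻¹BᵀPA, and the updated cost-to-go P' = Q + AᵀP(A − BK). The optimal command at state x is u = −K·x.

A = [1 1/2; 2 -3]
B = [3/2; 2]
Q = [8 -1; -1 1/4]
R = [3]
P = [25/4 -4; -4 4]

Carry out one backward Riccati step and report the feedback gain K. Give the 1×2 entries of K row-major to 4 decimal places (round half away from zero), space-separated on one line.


0.5931 -0.5862

BᵀP = [1.3750 2.0000]
S = R + BᵀPB = [3] + [6.0625] = [9.0625]
BᵀPA = [5.3750 -5.3125]
K = S⁻¹·BᵀPA = [0.5931 -0.5862]
A−BK = [0.1103 1.3793; 0.8138 -1.8276]
AᵀP(A−BK) = [3.0621 -9.7241; -9.7241 46.4483]
P' = Q + AᵀP(A−BK) = [11.0621 -10.7241; -10.7241 46.6983]
tr(P') = 57.7603


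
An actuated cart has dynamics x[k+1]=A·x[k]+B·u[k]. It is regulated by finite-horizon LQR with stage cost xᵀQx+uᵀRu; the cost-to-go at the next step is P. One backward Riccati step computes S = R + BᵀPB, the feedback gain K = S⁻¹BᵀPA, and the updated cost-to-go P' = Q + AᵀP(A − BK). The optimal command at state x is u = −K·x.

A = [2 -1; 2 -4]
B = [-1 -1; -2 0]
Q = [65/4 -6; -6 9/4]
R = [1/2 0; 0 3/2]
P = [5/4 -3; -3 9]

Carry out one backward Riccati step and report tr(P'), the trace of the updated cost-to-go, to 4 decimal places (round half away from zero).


BᵀP = [4.7500 -15.0000; -1.2500 3.0000]
S = R + BᵀPB = [1/2 0; 0 3/2] + [25.2500 -4.7500; -4.7500 1.2500] = [25.7500 -4.7500; -4.7500 2.7500]
BᵀPA = [-20.5000 55.2500; 3.5000 -10.7500]
K = S⁻¹·BᵀPA = [-0.8238 2.0907; -0.1503 -0.2979]
A−BK = [1.0259 0.7927; 0.3523 0.1813]
AᵀP(A−BK) = [0.6373 -0.5984; -0.5984 2.5376]
P' = Q + AᵀP(A−BK) = [16.8873 -6.5984; -6.5984 4.7876]
tr(P') = 21.6749

21.6749


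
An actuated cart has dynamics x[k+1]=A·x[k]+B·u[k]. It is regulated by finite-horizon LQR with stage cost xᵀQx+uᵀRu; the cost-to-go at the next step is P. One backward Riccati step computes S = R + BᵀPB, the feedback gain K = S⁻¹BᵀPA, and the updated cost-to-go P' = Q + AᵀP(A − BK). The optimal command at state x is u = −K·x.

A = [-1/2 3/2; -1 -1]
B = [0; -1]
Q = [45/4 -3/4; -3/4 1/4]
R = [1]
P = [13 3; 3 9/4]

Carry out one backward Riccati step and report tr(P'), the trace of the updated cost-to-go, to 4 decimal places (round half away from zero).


36.6154

BᵀP = [-3.0000 -2.2500]
S = R + BᵀPB = [1] + [2.2500] = [3.2500]
BᵀPA = [3.7500 -2.2500]
K = S⁻¹·BᵀPA = [1.1538 -0.6923]
A−BK = [-0.5000 1.5000; 0.1538 -1.6923]
AᵀP(A−BK) = [4.1731 -7.9038; -7.9038 20.9423]
P' = Q + AᵀP(A−BK) = [15.4231 -8.6538; -8.6538 21.1923]
tr(P') = 36.6154


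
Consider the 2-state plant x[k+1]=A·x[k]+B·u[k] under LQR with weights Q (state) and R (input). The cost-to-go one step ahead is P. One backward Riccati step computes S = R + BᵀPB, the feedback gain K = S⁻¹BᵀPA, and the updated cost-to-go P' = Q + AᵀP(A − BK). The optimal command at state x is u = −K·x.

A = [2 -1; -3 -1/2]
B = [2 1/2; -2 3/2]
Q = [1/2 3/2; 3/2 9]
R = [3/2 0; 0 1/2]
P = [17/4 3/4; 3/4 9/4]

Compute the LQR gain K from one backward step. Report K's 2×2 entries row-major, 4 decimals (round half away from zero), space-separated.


BᵀP = [7.0000 -3.0000; 3.2500 3.7500]
S = R + BᵀPB = [3/2 0; 0 1/2] + [20.0000 -1.0000; -1.0000 7.2500] = [21.5000 -1.0000; -1.0000 7.7500]
BᵀPA = [23.0000 -5.5000; -4.7500 -5.1250]
K = S⁻¹·BᵀPA = [1.0475 -0.2883; -0.4777 -0.6985]
A−BK = [0.1438 -0.0742; -0.1883 -0.0289]
AᵀP(A−BK) = [1.8872 -0.3119; -0.3119 0.3971]
P' = Q + AᵀP(A−BK) = [2.3872 1.1881; 1.1881 9.3971]
tr(P') = 11.7842

1.0475 -0.2883 -0.4777 -0.6985


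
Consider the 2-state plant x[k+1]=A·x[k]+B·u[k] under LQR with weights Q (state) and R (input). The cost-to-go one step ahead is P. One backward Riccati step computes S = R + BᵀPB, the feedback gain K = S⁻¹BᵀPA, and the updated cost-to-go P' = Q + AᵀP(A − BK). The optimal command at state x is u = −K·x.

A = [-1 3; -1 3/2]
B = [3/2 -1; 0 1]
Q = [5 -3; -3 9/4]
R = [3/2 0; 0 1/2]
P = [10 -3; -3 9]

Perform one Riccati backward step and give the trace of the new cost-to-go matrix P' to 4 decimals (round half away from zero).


21.5530

BᵀP = [15.0000 -4.5000; -13.0000 12.0000]
S = R + BᵀPB = [3/2 0; 0 1/2] + [22.5000 -19.5000; -19.5000 25.0000] = [24.0000 -19.5000; -19.5000 25.5000]
BᵀPA = [-10.5000 38.2500; 1.0000 -21.0000]
K = S⁻¹·BᵀPA = [-1.0712 2.4417; -0.7799 1.0437]
A−BK = [-0.1731 0.3811; -0.2201 0.4563]
AᵀP(A−BK) = [2.5324 -5.4053; -5.4053 11.7706]
P' = Q + AᵀP(A−BK) = [7.5324 -8.4053; -8.4053 14.0206]
tr(P') = 21.5530


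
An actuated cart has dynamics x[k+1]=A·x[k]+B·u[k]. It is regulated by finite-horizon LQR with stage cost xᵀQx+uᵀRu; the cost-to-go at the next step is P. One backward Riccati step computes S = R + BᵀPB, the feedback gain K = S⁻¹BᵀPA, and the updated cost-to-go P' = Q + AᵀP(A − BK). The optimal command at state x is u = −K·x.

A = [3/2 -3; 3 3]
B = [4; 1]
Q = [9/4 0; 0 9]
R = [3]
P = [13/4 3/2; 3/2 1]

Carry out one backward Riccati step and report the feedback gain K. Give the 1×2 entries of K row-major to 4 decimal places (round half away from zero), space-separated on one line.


BᵀP = [14.5000 7.0000]
S = R + BᵀPB = [3] + [65.0000] = [68.0000]
BᵀPA = [42.7500 -22.5000]
K = S⁻¹·BᵀPA = [0.6287 -0.3309]
A−BK = [-1.0147 -1.6765; 2.3713 3.3309]
AᵀP(A−BK) = [2.9366 1.7702; 1.7702 3.8051]
P' = Q + AᵀP(A−BK) = [5.1866 1.7702; 1.7702 12.8051]
tr(P') = 17.9917

0.6287 -0.3309


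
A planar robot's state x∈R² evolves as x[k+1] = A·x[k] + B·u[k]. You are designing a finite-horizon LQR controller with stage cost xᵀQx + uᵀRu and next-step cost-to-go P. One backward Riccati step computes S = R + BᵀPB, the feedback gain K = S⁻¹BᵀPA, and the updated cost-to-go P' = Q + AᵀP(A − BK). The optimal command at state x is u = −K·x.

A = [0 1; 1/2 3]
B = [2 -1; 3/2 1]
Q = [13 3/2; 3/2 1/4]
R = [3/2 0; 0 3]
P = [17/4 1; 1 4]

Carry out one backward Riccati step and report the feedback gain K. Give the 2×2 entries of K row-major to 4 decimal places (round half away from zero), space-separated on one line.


BᵀP = [10.0000 8.0000; -3.2500 3.0000]
S = R + BᵀPB = [3/2 0; 0 3] + [32.0000 -2.0000; -2.0000 6.2500] = [33.5000 -2.0000; -2.0000 9.2500]
BᵀPA = [4.0000 34.0000; 1.5000 5.7500]
K = S⁻¹·BᵀPA = [0.1308 1.0658; 0.1904 0.8521]
A−BK = [-0.0711 -0.2795; 0.1134 0.5492]
AᵀP(A−BK) = [0.1913 0.9587; 0.9587 5.1136]
P' = Q + AᵀP(A−BK) = [13.1913 2.4587; 2.4587 5.3636]
tr(P') = 18.5549

0.1308 1.0658 0.1904 0.8521


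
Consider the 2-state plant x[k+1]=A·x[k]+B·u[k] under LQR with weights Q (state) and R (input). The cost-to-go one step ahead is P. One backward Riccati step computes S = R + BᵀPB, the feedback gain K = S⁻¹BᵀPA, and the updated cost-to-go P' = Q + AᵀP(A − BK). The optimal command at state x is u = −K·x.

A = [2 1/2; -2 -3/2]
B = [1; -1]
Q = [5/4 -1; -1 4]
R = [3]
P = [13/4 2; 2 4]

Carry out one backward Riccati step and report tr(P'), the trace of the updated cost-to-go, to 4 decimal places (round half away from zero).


BᵀP = [1.2500 -2.0000]
S = R + BᵀPB = [3] + [3.2500] = [6.2500]
BᵀPA = [6.5000 3.6250]
K = S⁻¹·BᵀPA = [1.0400 0.5800]
A−BK = [0.9600 -0.0800; -0.9600 -0.9200]
AᵀP(A−BK) = [6.2400 3.4800; 3.4800 4.7100]
P' = Q + AᵀP(A−BK) = [7.4900 2.4800; 2.4800 8.7100]
tr(P') = 16.2000

16.2000


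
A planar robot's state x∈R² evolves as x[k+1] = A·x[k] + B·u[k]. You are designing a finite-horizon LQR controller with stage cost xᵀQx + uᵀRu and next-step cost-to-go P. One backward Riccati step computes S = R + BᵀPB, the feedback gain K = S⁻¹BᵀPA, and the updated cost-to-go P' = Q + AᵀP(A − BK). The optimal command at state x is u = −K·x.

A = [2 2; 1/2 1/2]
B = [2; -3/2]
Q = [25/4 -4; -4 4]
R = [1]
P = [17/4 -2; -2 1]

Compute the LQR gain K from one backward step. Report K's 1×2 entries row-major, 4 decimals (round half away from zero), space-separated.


BᵀP = [11.5000 -5.5000]
S = R + BᵀPB = [1] + [31.2500] = [32.2500]
BᵀPA = [20.2500 20.2500]
K = S⁻¹·BᵀPA = [0.6279 0.6279]
A−BK = [0.7442 0.7442; 1.4419 1.4419]
AᵀP(A−BK) = [0.5349 0.5349; 0.5349 0.5349]
P' = Q + AᵀP(A−BK) = [6.7849 -3.4651; -3.4651 4.5349]
tr(P') = 11.3198

0.6279 0.6279


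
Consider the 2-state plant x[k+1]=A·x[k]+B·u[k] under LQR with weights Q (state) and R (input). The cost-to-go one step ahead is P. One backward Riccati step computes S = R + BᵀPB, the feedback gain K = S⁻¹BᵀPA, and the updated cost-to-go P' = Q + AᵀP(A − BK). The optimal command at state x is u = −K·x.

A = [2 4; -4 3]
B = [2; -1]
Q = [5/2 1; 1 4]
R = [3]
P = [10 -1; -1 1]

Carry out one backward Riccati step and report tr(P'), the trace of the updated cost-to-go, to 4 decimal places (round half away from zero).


45.5625

BᵀP = [21.0000 -3.0000]
S = R + BᵀPB = [3] + [45.0000] = [48.0000]
BᵀPA = [54.0000 75.0000]
K = S⁻¹·BᵀPA = [1.1250 1.5625]
A−BK = [-0.2500 0.8750; -2.8750 4.5625]
AᵀP(A−BK) = [11.2500 -6.3750; -6.3750 27.8125]
P' = Q + AᵀP(A−BK) = [13.7500 -5.3750; -5.3750 31.8125]
tr(P') = 45.5625
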